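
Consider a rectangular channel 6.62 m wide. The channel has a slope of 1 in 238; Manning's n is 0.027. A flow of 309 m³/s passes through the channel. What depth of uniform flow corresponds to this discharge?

Manning's equation rearranged: A R^(2/3) = nQ / (1·√S) = 0.027 × 309 / (√0.004202) = 128.7.
At y = 12.8 m: A R^(2/3) = 161.4 — high.
At y = 10.5 m: A R^(2/3) = 128.6 — matches.

y_n = 10.5 m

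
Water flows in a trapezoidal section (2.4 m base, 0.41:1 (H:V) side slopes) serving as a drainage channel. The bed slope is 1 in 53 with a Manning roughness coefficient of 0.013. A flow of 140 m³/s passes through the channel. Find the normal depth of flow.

Manning's equation rearranged: A R^(2/3) = nQ / (1·√S) = 0.013 × 140 / (√0.01887) = 13.25.
Try y = 3.73 m: A R^(2/3) = 18.35 — over.
Try y = 2.55 m: A R^(2/3) = 9.422 — short.
Try y = 3.11 m: A R^(2/3) = 13.28 — ≈ 13.25.

y_n = 3.11 m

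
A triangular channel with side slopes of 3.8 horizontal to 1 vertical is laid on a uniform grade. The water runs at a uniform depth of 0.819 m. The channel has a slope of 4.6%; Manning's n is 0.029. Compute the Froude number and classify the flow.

For a triangular section with side slope z = 3.8: A = zy² = 3.8×0.819² = 2.549 m²; P = 2y√(1+z²) = 2×0.819×3.929 = 6.436 m.
Hydraulic radius R = A/P = 2.549/6.436 = 0.396 m.
V = (1/n) R^(2/3) √S = (1/0.029) × 0.396^(2/3) × √0.046 = 3.988 m/s. Hydraulic depth D_h = A/T = 2.549/6.224 = 0.4095 m.
Froude number Fr = V/√(g·D_h) = 3.988/√(9.81×0.4095) = 1.99, which is greater than 1, so the flow is supercritical.

supercritical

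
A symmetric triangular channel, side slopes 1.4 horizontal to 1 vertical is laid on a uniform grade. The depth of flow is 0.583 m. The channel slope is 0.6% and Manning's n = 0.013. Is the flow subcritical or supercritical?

For a triangular section with side slope z = 1.4: A = zy² = 1.4×0.583² = 0.4758 m²; P = 2y√(1+z²) = 2×0.583×1.72 = 2.006 m.
Hydraulic radius R = A/P = 0.4758/2.006 = 0.2372 m.
V = (1/n) R^(2/3) √S = (1/0.013) × 0.2372^(2/3) × √0.006 = 2.283 m/s. Hydraulic depth D_h = A/T = 0.4758/1.632 = 0.2915 m.
Froude number Fr = V/√(g·D_h) = 2.283/√(9.81×0.2915) = 1.35, which is greater than 1, so the flow is supercritical.

supercritical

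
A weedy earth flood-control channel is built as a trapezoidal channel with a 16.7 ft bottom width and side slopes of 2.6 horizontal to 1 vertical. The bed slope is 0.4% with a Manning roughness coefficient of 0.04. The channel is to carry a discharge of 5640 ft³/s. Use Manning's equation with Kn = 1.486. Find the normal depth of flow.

Manning's equation rearranged: A R^(2/3) = nQ / (1.486·√S) = 0.04 × 5640 / (1.486 × √0.004) = 2400.
Try y = 14.4 ft: A R^(2/3) = 3130 — over.
Try y = 10.2 ft: A R^(2/3) = 1455 — short.
Try y = 12.8 ft: A R^(2/3) = 2401 — close enough.

y_n = 12.8 ft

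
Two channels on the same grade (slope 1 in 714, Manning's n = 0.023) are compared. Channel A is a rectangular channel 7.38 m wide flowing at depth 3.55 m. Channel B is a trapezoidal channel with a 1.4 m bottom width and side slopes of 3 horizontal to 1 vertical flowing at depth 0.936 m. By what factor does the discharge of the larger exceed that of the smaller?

Channel A: Flow area A = b·y = 7.38 × 3.55 = 26.2 m². Wetted perimeter P = b + 2y = 7.38 + 2×3.55 = 14.48 m. Hydraulic radius R = A/P = 26.2/14.48 = 1.809 m. Q_A = (1/0.023)·26.2·1.809^(2/3)·√0.001401 = 63.3 m³/s.
Channel B: With bottom width b = 1.4 m and side slope z = 3: A = (b + zy)y = (1.4 + 3×0.936)×0.936 = 3.939 m²; P = b + 2y√(1+z²) = 1.4 + 2×0.936×3.162 = 7.32 m. Hydraulic radius R = A/P = 3.939/7.32 = 0.5381 m. Q_B = (1/0.023)·3.939·0.5381^(2/3)·√0.001401 = 4.24 m³/s.
The larger discharge is 63.3 m³/s and the smaller is 4.24 m³/s; the ratio is 14.9.

14.9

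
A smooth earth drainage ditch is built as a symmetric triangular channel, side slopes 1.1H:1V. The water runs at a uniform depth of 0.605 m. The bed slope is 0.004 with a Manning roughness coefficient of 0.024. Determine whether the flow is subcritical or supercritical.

subcritical

For a triangular section with side slope z = 1.1: A = zy² = 1.1×0.605² = 0.4026 m²; P = 2y√(1+z²) = 2×0.605×1.487 = 1.799 m.
Hydraulic radius R = A/P = 0.4026/1.799 = 0.2238 m.
V = (1/n) R^(2/3) √S = (1/0.024) × 0.2238^(2/3) × √0.004 = 0.9715 m/s. Hydraulic depth D_h = A/T = 0.4026/1.331 = 0.3025 m.
Froude number Fr = V/√(g·D_h) = 0.9715/√(9.81×0.3025) = 0.564, which is less than 1, so the flow is subcritical.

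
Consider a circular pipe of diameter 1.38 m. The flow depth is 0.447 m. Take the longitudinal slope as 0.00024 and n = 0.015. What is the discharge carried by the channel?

Q = 0.172 m³/s

For a circular section of diameter D = 1.38 m at depth y = 0.447 m, the central angle is θ = 2 arccos(1 − 2y/D) = 2.422 rad. Then A = (D²/8)(θ − sin θ) = 0.4196 m² and P = Dθ/2 = 1.671 m.
Hydraulic radius R = A/P = 0.4196/1.671 = 0.2511 m.
Manning's equation: Q = (1/n) A R^(2/3) S^(1/2) = (1/0.015) × 0.4196 × 0.2511^(2/3) × 0.00024^(1/2) = 0.172 m³/s.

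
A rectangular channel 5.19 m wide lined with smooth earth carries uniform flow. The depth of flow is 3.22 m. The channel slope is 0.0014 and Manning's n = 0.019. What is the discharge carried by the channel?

Flow area A = b·y = 5.19 × 3.22 = 16.71 m². Wetted perimeter P = b + 2y = 5.19 + 2×3.22 = 11.63 m.
Hydraulic radius R = A/P = 16.71/11.63 = 1.437 m.
Manning's equation: Q = (1/n) A R^(2/3) S^(1/2) = (1/0.019) × 16.71 × 1.437^(2/3) × 0.0014^(1/2) = 41.9 m³/s.

Q = 41.9 m³/s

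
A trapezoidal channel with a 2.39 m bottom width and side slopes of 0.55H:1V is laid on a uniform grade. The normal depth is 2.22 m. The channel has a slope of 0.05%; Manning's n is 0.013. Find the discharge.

Q = 14.5 m³/s

With bottom width b = 2.39 m and side slope z = 0.55: A = (b + zy)y = (2.39 + 0.55×2.22)×2.22 = 8.016 m²; P = b + 2y√(1+z²) = 2.39 + 2×2.22×1.141 = 7.457 m.
Hydraulic radius R = A/P = 8.016/7.457 = 1.075 m.
Manning's equation: Q = (1/n) A R^(2/3) S^(1/2) = (1/0.013) × 8.016 × 1.075^(2/3) × 0.0005^(1/2) = 14.5 m³/s.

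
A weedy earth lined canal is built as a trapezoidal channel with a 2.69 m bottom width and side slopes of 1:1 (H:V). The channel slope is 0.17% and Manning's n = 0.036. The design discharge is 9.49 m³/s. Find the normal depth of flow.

Manning's equation rearranged: A R^(2/3) = nQ / (1·√S) = 0.036 × 9.49 / (√0.0017) = 8.286.
At y = 2.09 m: A R^(2/3) = 11.04 — too large.
At y = 1.55 m: A R^(2/3) = 6.257 — too small.
At y = 1.8 m: A R^(2/3) = 8.289 — close enough.

y_n = 1.8 m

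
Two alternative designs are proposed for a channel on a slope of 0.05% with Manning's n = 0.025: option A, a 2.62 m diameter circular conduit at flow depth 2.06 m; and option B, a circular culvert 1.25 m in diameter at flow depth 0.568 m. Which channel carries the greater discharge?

Channel A: For a circular section of diameter D = 2.62 m at depth y = 2.06 m, the central angle is θ = 2 arccos(1 − 2y/D) = 4.361 rad. Then A = (D²/8)(θ − sin θ) = 4.547 m² and P = Dθ/2 = 5.713 m. Hydraulic radius R = A/P = 4.547/5.713 = 0.796 m. Q_A = (1/0.025)·4.547·0.796^(2/3)·√0.0005 = 3.493 m³/s.
Channel B: For a circular section of diameter D = 1.25 m at depth y = 0.568 m, the central angle is θ = 2 arccos(1 − 2y/D) = 2.959 rad. Then A = (D²/8)(θ − sin θ) = 0.5424 m² and P = Dθ/2 = 1.849 m. Hydraulic radius R = A/P = 0.5424/1.849 = 0.2933 m. Q_B = (1/0.025)·0.5424·0.2933^(2/3)·√0.0005 = 0.2142 m³/s.
Q_A = 3.493 m³/s vs Q_B = 0.2142 m³/s, so channel A carries more.

channel A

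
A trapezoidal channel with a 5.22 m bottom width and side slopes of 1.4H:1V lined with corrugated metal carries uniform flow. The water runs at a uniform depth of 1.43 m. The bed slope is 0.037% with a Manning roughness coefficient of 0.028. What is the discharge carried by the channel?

Q = 7.18 m³/s

With bottom width b = 5.22 m and side slope z = 1.4: A = (b + zy)y = (5.22 + 1.4×1.43)×1.43 = 10.33 m²; P = b + 2y√(1+z²) = 5.22 + 2×1.43×1.72 = 10.14 m.
Hydraulic radius R = A/P = 10.33/10.14 = 1.018 m.
Manning's equation: Q = (1/n) A R^(2/3) S^(1/2) = (1/0.028) × 10.33 × 1.018^(2/3) × 0.00037^(1/2) = 7.18 m³/s.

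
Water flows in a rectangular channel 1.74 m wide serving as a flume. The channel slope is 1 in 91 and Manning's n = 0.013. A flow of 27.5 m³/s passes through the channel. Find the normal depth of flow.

Manning's equation rearranged: A R^(2/3) = nQ / (1·√S) = 0.013 × 27.5 / (√0.01099) = 3.41.
Try y = 2.26 m: A R^(2/3) = 2.884 — short.
Try y = 3.31 m: A R^(2/3) = 4.493 — over.
Try y = 2.61 m: A R^(2/3) = 3.416 — ≈ 3.41.

y_n = 2.61 m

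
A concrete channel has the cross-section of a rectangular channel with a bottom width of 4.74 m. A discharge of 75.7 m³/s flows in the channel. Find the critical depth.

y_c = 2.96 m

For a rectangular channel, critical depth y_c = (q²/g)^(1/3) where q = Q/b = 75.7/4.74 = 15.97 m²/s.
So y_c = (15.97²/9.81)^(1/3) = 2.96 m.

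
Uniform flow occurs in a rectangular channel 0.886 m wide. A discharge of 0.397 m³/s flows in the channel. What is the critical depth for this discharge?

For a rectangular channel, critical depth y_c = (q²/g)^(1/3) where q = Q/b = 0.397/0.886 = 0.4481 m²/s.
So y_c = (0.4481²/9.81)^(1/3) = 0.274 m.

y_c = 0.274 m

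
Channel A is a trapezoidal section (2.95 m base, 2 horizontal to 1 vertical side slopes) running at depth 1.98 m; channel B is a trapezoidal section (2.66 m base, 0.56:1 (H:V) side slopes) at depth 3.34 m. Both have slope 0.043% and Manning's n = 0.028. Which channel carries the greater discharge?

channel B

Channel A: With bottom width b = 2.95 m and side slope z = 2: A = (b + zy)y = (2.95 + 2×1.98)×1.98 = 13.68 m²; P = b + 2y√(1+z²) = 2.95 + 2×1.98×2.236 = 11.8 m. Hydraulic radius R = A/P = 13.68/11.8 = 1.159 m. Q_A = (1/0.028)·13.68·1.159^(2/3)·√0.00043 = 11.18 m³/s.
Channel B: With bottom width b = 2.66 m and side slope z = 0.56: A = (b + zy)y = (2.66 + 0.56×3.34)×3.34 = 15.13 m²; P = b + 2y√(1+z²) = 2.66 + 2×3.34×1.146 = 10.32 m. Hydraulic radius R = A/P = 15.13/10.32 = 1.467 m. Q_B = (1/0.028)·15.13·1.467^(2/3)·√0.00043 = 14.47 m³/s.
Q_A = 11.18 m³/s vs Q_B = 14.47 m³/s, so channel B carries more.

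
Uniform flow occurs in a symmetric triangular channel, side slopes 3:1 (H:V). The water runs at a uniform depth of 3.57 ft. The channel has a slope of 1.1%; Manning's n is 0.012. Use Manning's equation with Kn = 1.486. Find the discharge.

For a triangular section with side slope z = 3: A = zy² = 3×3.57² = 38.23 ft²; P = 2y√(1+z²) = 2×3.57×3.162 = 22.58 ft.
Hydraulic radius R = A/P = 38.23/22.58 = 1.693 ft.
Manning's equation: Q = (1.486/n) A R^(2/3) S^(1/2) = (1.486/0.012) × 38.23 × 1.693^(2/3) × 0.011^(1/2) = 706 ft³/s.

Q = 706 ft³/s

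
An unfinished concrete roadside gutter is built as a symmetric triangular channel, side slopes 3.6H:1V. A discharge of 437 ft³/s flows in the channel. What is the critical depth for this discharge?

At critical depth, Q² T / (g A³) = 1, i.e. A³/T = Q²/g = 437²/32.2 = 5931.
At y = 2.67 ft: A³/T = 879.3 — too small.
At y = 4.67 ft: A³/T = 14390 — too large.
At y = 3.91 ft: A³/T = 5922 — matches.

y_c = 3.91 ft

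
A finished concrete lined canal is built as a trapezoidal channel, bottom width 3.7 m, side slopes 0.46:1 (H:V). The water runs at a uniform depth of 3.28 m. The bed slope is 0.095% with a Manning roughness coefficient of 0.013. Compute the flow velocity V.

With bottom width b = 3.7 m and side slope z = 0.46: A = (b + zy)y = (3.7 + 0.46×3.28)×3.28 = 17.08 m²; P = b + 2y√(1+z²) = 3.7 + 2×3.28×1.101 = 10.92 m.
Hydraulic radius R = A/P = 17.08/10.92 = 1.564 m.
From Manning's equation, V = (1/n) R^(2/3) S^(1/2) = (1/0.013) × 1.564^(2/3) × 0.00095^(1/2) = 3.2 m/s.

V = 3.2 m/s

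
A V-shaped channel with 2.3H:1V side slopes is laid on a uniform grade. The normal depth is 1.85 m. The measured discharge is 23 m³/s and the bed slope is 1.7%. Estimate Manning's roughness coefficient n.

For a triangular section with side slope z = 2.3: A = zy² = 2.3×1.85² = 7.872 m²; P = 2y√(1+z²) = 2×1.85×2.508 = 9.28 m.
Hydraulic radius R = A/P = 7.872/9.28 = 0.8483 m.
Rearranging Manning's equation: n = (1/Q) A R^(2/3) S^(1/2) = (1/23) × 7.872 × 0.8483^(2/3) × √0.017 = 0.04.

n = 0.04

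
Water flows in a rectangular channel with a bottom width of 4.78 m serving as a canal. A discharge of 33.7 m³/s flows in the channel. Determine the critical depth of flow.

y_c = 1.72 m

For a rectangular channel, critical depth y_c = (q²/g)^(1/3) where q = Q/b = 33.7/4.78 = 7.05 m²/s.
So y_c = (7.05²/9.81)^(1/3) = 1.72 m.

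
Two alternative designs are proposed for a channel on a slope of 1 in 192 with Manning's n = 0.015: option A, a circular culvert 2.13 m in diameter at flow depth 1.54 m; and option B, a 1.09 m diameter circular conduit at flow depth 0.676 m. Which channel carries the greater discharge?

channel A

Channel A: For a circular section of diameter D = 2.13 m at depth y = 1.54 m, the central angle is θ = 2 arccos(1 − 2y/D) = 4.066 rad. Then A = (D²/8)(θ − sin θ) = 2.759 m² and P = Dθ/2 = 4.33 m. Hydraulic radius R = A/P = 2.759/4.33 = 0.6371 m. Q_A = (1/0.015)·2.759·0.6371^(2/3)·√0.005208 = 9.827 m³/s.
Channel B: For a circular section of diameter D = 1.09 m at depth y = 0.676 m, the central angle is θ = 2 arccos(1 − 2y/D) = 3.627 rad. Then A = (D²/8)(θ − sin θ) = 0.608 m² and P = Dθ/2 = 1.977 m. Hydraulic radius R = A/P = 0.608/1.977 = 0.3076 m. Q_B = (1/0.015)·0.608·0.3076^(2/3)·√0.005208 = 1.333 m³/s.
Q_A = 9.827 m³/s vs Q_B = 1.333 m³/s, so channel A carries more.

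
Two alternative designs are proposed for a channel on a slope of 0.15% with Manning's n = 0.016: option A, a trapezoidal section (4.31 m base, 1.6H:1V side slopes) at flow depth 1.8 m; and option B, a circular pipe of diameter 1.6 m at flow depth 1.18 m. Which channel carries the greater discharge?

channel A

Channel A: With bottom width b = 4.31 m and side slope z = 1.6: A = (b + zy)y = (4.31 + 1.6×1.8)×1.8 = 12.94 m²; P = b + 2y√(1+z²) = 4.31 + 2×1.8×1.887 = 11.1 m. Hydraulic radius R = A/P = 12.94/11.1 = 1.166 m. Q_A = (1/0.016)·12.94·1.166^(2/3)·√0.0015 = 34.7 m³/s.
Channel B: For a circular section of diameter D = 1.6 m at depth y = 1.18 m, the central angle is θ = 2 arccos(1 − 2y/D) = 4.132 rad. Then A = (D²/8)(θ − sin θ) = 1.59 m² and P = Dθ/2 = 3.305 m. Hydraulic radius R = A/P = 1.59/3.305 = 0.4809 m. Q_B = (1/0.016)·1.59·0.4809^(2/3)·√0.0015 = 2.362 m³/s.
Q_A = 34.7 m³/s vs Q_B = 2.362 m³/s, so channel A carries more.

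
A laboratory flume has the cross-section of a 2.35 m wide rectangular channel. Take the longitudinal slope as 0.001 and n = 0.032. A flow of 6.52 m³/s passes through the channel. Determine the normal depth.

y_n = 3.12 m

Manning's equation rearranged: A R^(2/3) = nQ / (1·√S) = 0.032 × 6.52 / (√0.001) = 6.598.
At y = 3.6 m: A R^(2/3) = 7.803 — too large.
At y = 2.36 m: A R^(2/3) = 4.717 — too small.
At y = 3.12 m: A R^(2/3) = 6.597 — close enough.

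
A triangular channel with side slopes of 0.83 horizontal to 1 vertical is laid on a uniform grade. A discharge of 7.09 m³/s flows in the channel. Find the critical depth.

At critical depth, Q² T / (g A³) = 1, i.e. A³/T = Q²/g = 7.09²/9.81 = 5.124.
At y = 1.47 m: A³/T = 2.364 — low.
At y = 1.99 m: A³/T = 10.75 — high.
At y = 1.72 m: A³/T = 5.185 — close enough.

y_c = 1.72 m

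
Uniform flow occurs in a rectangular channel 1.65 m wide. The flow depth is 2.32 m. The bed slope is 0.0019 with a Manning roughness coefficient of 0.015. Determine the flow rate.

Q = 7.99 m³/s

Flow area A = b·y = 1.65 × 2.32 = 3.828 m². Wetted perimeter P = b + 2y = 1.65 + 2×2.32 = 6.29 m.
Hydraulic radius R = A/P = 3.828/6.29 = 0.6086 m.
Manning's equation: Q = (1/n) A R^(2/3) S^(1/2) = (1/0.015) × 3.828 × 0.6086^(2/3) × 0.0019^(1/2) = 7.99 m³/s.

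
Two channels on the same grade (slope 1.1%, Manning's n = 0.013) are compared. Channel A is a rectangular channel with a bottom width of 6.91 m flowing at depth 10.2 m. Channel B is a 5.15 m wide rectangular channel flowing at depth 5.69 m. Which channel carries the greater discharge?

Channel A: Flow area A = b·y = 6.91 × 10.2 = 70.48 m². Wetted perimeter P = b + 2y = 6.91 + 2×10.2 = 27.31 m. Hydraulic radius R = A/P = 70.48/27.31 = 2.581 m. Q_A = (1/0.013)·70.48·2.581^(2/3)·√0.011 = 1070 m³/s.
Channel B: Flow area A = b·y = 5.15 × 5.69 = 29.3 m². Wetted perimeter P = b + 2y = 5.15 + 2×5.69 = 16.53 m. Hydraulic radius R = A/P = 29.3/16.53 = 1.773 m. Q_B = (1/0.013)·29.3·1.773^(2/3)·√0.011 = 346.3 m³/s.
Q_A = 1070 m³/s vs Q_B = 346.3 m³/s, so channel A carries more.

channel A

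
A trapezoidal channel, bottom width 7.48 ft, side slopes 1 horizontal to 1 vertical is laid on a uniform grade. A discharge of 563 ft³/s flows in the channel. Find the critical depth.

At critical depth, Q² T / (g A³) = 1, i.e. A³/T = Q²/g = 563²/32.2 = 9844.
Trying y = 4 ft: A³/T = 6255 — short.
Trying y = 5.47 ft: A³/T = 19300 — over.
Trying y = 4.54 ft: A³/T = 9813 — close enough.

y_c = 4.54 ft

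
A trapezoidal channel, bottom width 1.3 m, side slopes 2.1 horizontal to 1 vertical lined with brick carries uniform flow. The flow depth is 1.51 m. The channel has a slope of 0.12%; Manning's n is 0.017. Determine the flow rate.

With bottom width b = 1.3 m and side slope z = 2.1: A = (b + zy)y = (1.3 + 2.1×1.51)×1.51 = 6.751 m²; P = b + 2y√(1+z²) = 1.3 + 2×1.51×2.326 = 8.324 m.
Hydraulic radius R = A/P = 6.751/8.324 = 0.811 m.
Manning's equation: Q = (1/n) A R^(2/3) S^(1/2) = (1/0.017) × 6.751 × 0.811^(2/3) × 0.0012^(1/2) = 12 m³/s.

Q = 12 m³/s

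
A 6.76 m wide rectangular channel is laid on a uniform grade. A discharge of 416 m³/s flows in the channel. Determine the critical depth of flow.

y_c = 7.28 m

For a rectangular channel, critical depth y_c = (q²/g)^(1/3) where q = Q/b = 416/6.76 = 61.54 m²/s.
So y_c = (61.54²/9.81)^(1/3) = 7.28 m.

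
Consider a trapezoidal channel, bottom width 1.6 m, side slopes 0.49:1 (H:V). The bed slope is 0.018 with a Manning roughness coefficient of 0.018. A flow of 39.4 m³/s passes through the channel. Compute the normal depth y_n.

Manning's equation rearranged: A R^(2/3) = nQ / (1·√S) = 0.018 × 39.4 / (√0.018) = 5.286.
At y = 2.54 m: A R^(2/3) = 7.204 — high.
At y = 1.61 m: A R^(2/3) = 3.151 — low.
At y = 2.15 m: A R^(2/3) = 5.291 — matches.

y_n = 2.15 m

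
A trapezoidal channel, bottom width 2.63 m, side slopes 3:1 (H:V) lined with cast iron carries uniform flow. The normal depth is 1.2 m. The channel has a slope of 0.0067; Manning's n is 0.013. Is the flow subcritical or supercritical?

supercritical

With bottom width b = 2.63 m and side slope z = 3: A = (b + zy)y = (2.63 + 3×1.2)×1.2 = 7.476 m²; P = b + 2y√(1+z²) = 2.63 + 2×1.2×3.162 = 10.22 m.
Hydraulic radius R = A/P = 7.476/10.22 = 0.7315 m.
V = (1/n) R^(2/3) √S = (1/0.013) × 0.7315^(2/3) × √0.0067 = 5.112 m/s. Hydraulic depth D_h = A/T = 7.476/9.83 = 0.7605 m.
Froude number Fr = V/√(g·D_h) = 5.112/√(9.81×0.7605) = 1.87, which is greater than 1, so the flow is supercritical.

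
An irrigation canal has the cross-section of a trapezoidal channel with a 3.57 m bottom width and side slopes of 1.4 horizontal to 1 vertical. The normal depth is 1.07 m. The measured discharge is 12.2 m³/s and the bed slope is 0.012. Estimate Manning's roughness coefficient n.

With bottom width b = 3.57 m and side slope z = 1.4: A = (b + zy)y = (3.57 + 1.4×1.07)×1.07 = 5.423 m²; P = b + 2y√(1+z²) = 3.57 + 2×1.07×1.72 = 7.252 m.
Hydraulic radius R = A/P = 5.423/7.252 = 0.7478 m.
Rearranging Manning's equation: n = (1/Q) A R^(2/3) S^(1/2) = (1/12.2) × 5.423 × 0.7478^(2/3) × √0.012 = 0.0401.

n = 0.0401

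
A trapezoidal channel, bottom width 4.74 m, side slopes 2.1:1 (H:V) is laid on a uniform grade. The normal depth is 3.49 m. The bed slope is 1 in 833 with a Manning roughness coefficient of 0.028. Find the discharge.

With bottom width b = 4.74 m and side slope z = 2.1: A = (b + zy)y = (4.74 + 2.1×3.49)×3.49 = 42.12 m²; P = b + 2y√(1+z²) = 4.74 + 2×3.49×2.326 = 20.98 m.
Hydraulic radius R = A/P = 42.12/20.98 = 2.008 m.
Manning's equation: Q = (1/n) A R^(2/3) S^(1/2) = (1/0.028) × 42.12 × 2.008^(2/3) × 0.0012^(1/2) = 83 m³/s.

Q = 83 m³/s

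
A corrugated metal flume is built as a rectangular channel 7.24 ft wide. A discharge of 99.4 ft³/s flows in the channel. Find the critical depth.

y_c = 1.8 ft

For a rectangular channel, critical depth y_c = (q²/g)^(1/3) where q = Q/b = 99.4/7.24 = 13.73 ft²/s.
So y_c = (13.73²/32.2)^(1/3) = 1.8 ft.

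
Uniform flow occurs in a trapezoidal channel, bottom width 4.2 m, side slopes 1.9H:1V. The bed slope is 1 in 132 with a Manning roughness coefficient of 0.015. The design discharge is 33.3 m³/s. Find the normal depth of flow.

y_n = 1.09 m

Manning's equation rearranged: A R^(2/3) = nQ / (1·√S) = 0.015 × 33.3 / (√0.007576) = 5.739.
At y = 1.26 m: A R^(2/3) = 7.54 — too large.
At y = 0.905 m: A R^(2/3) = 4.071 — too small.
At y = 1.09 m: A R^(2/3) = 5.741 — matches.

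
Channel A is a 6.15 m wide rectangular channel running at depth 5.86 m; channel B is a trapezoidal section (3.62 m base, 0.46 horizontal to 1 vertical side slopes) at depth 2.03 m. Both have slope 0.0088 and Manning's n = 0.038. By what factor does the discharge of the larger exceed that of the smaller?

Channel A: Flow area A = b·y = 6.15 × 5.86 = 36.04 m². Wetted perimeter P = b + 2y = 6.15 + 2×5.86 = 17.87 m. Hydraulic radius R = A/P = 36.04/17.87 = 2.017 m. Q_A = (1/0.038)·36.04·2.017^(2/3)·√0.0088 = 142 m³/s.
Channel B: With bottom width b = 3.62 m and side slope z = 0.46: A = (b + zy)y = (3.62 + 0.46×2.03)×2.03 = 9.244 m²; P = b + 2y√(1+z²) = 3.62 + 2×2.03×1.101 = 8.089 m. Hydraulic radius R = A/P = 9.244/8.089 = 1.143 m. Q_B = (1/0.038)·9.244·1.143^(2/3)·√0.0088 = 24.94 m³/s.
The larger discharge is 142 m³/s and the smaller is 24.94 m³/s; the ratio is 5.69.

5.69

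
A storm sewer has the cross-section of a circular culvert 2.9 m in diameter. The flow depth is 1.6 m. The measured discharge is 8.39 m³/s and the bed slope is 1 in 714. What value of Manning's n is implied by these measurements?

For a circular section of diameter D = 2.9 m at depth y = 1.6 m, the central angle is θ = 2 arccos(1 − 2y/D) = 3.349 rad. Then A = (D²/8)(θ − sin θ) = 3.737 m² and P = Dθ/2 = 4.856 m.
Hydraulic radius R = A/P = 3.737/4.856 = 0.7696 m.
Rearranging Manning's equation: n = (1/Q) A R^(2/3) S^(1/2) = (1/8.39) × 3.737 × 0.7696^(2/3) × √0.001401 = 0.014.

n = 0.014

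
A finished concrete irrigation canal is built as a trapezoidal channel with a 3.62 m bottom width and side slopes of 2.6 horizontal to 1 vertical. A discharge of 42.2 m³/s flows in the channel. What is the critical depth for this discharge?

y_c = 1.65 m

At critical depth, Q² T / (g A³) = 1, i.e. A³/T = Q²/g = 42.2²/9.81 = 181.5.
Try y = 1.13 m: A³/T = 42.86 — too small.
Try y = 1.65 m: A³/T = 182.2 — ≈ 181.5.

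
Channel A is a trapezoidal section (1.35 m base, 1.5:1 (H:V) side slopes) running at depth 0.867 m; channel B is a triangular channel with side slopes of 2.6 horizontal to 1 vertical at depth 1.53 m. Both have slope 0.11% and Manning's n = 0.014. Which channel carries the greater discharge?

Channel A: With bottom width b = 1.35 m and side slope z = 1.5: A = (b + zy)y = (1.35 + 1.5×0.867)×0.867 = 2.298 m²; P = b + 2y√(1+z²) = 1.35 + 2×0.867×1.803 = 4.476 m. Hydraulic radius R = A/P = 2.298/4.476 = 0.5134 m. Q_A = (1/0.014)·2.298·0.5134^(2/3)·√0.0011 = 3.49 m³/s.
Channel B: For a triangular section with side slope z = 2.6: A = zy² = 2.6×1.53² = 6.086 m²; P = 2y√(1+z²) = 2×1.53×2.786 = 8.524 m. Hydraulic radius R = A/P = 6.086/8.524 = 0.714 m. Q_B = (1/0.014)·6.086·0.714^(2/3)·√0.0011 = 11.52 m³/s.
Q_A = 3.49 m³/s vs Q_B = 11.52 m³/s, so channel B carries more.

channel B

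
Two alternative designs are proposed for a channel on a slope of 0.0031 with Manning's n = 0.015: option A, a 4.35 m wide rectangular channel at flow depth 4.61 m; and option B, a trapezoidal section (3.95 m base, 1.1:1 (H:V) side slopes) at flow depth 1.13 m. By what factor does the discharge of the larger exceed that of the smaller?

5.13

Channel A: Flow area A = b·y = 4.35 × 4.61 = 20.05 m². Wetted perimeter P = b + 2y = 4.35 + 2×4.61 = 13.57 m. Hydraulic radius R = A/P = 20.05/13.57 = 1.478 m. Q_A = (1/0.015)·20.05·1.478^(2/3)·√0.0031 = 96.57 m³/s.
Channel B: With bottom width b = 3.95 m and side slope z = 1.1: A = (b + zy)y = (3.95 + 1.1×1.13)×1.13 = 5.868 m²; P = b + 2y√(1+z²) = 3.95 + 2×1.13×1.487 = 7.31 m. Hydraulic radius R = A/P = 5.868/7.31 = 0.8028 m. Q_B = (1/0.015)·5.868·0.8028^(2/3)·√0.0031 = 18.81 m³/s.
The larger discharge is 96.57 m³/s and the smaller is 18.81 m³/s; the ratio is 5.13.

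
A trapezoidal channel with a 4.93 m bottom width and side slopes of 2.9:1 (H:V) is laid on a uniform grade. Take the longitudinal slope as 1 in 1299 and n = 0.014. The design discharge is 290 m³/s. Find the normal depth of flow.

Manning's equation rearranged: A R^(2/3) = nQ / (1·√S) = 0.014 × 290 / (√0.0007698) = 146.3.
Try y = 5.55 m: A R^(2/3) = 242.4 — high.
Try y = 4.47 m: A R^(2/3) = 146.2 — matches.

y_n = 4.47 m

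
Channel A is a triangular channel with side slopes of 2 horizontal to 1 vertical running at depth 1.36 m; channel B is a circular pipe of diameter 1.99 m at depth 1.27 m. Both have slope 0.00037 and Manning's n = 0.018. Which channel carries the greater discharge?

Channel A: For a triangular section with side slope z = 2: A = zy² = 2×1.36² = 3.699 m²; P = 2y√(1+z²) = 2×1.36×2.236 = 6.082 m. Hydraulic radius R = A/P = 3.699/6.082 = 0.6082 m. Q_A = (1/0.018)·3.699·0.6082^(2/3)·√0.00037 = 2.838 m³/s.
Channel B: For a circular section of diameter D = 1.99 m at depth y = 1.27 m, the central angle is θ = 2 arccos(1 − 2y/D) = 3.702 rad. Then A = (D²/8)(θ − sin θ) = 2.095 m² and P = Dθ/2 = 3.683 m. Hydraulic radius R = A/P = 2.095/3.683 = 0.5689 m. Q_B = (1/0.018)·2.095·0.5689^(2/3)·√0.00037 = 1.537 m³/s.
Q_A = 2.838 m³/s vs Q_B = 1.537 m³/s, so channel A carries more.

channel A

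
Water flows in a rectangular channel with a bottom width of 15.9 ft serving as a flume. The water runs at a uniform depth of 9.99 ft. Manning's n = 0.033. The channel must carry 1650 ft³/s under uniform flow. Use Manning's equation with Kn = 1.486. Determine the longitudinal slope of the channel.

Flow area A = b·y = 15.9 × 9.99 = 158.8 ft². Wetted perimeter P = b + 2y = 15.9 + 2×9.99 = 35.88 ft.
Hydraulic radius R = A/P = 158.8/35.88 = 4.427 ft.
From Manning's equation, S = [nQ / (1.486 A R^(2/3))]² = [0.033 × 1650 / (1.486 × 158.8 × 4.427^(2/3))]² = 0.00732.

S = 0.00732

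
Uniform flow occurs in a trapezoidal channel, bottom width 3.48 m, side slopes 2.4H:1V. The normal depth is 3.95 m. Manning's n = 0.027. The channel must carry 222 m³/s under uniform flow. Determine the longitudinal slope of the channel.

S = 0.005

With bottom width b = 3.48 m and side slope z = 2.4: A = (b + zy)y = (3.48 + 2.4×3.95)×3.95 = 51.19 m²; P = b + 2y√(1+z²) = 3.48 + 2×3.95×2.6 = 24.02 m.
Hydraulic radius R = A/P = 51.19/24.02 = 2.131 m.
From Manning's equation, S = [nQ / (1 A R^(2/3))]² = [0.027 × 222 / (1 × 51.19 × 2.131^(2/3))]² = 0.005.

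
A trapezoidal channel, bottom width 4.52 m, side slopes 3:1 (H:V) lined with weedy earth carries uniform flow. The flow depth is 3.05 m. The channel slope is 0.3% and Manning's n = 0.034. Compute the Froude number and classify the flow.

subcritical

With bottom width b = 4.52 m and side slope z = 3: A = (b + zy)y = (4.52 + 3×3.05)×3.05 = 41.69 m²; P = b + 2y√(1+z²) = 4.52 + 2×3.05×3.162 = 23.81 m.
Hydraulic radius R = A/P = 41.69/23.81 = 1.751 m.
V = (1/n) R^(2/3) √S = (1/0.034) × 1.751^(2/3) × √0.003 = 2.34 m/s. Hydraulic depth D_h = A/T = 41.69/22.82 = 1.827 m.
Froude number Fr = V/√(g·D_h) = 2.34/√(9.81×1.827) = 0.553, which is less than 1, so the flow is subcritical.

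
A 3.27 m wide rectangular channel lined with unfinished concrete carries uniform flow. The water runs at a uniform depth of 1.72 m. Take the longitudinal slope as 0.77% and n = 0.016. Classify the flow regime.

supercritical

Flow area A = b·y = 3.27 × 1.72 = 5.624 m². Wetted perimeter P = b + 2y = 3.27 + 2×1.72 = 6.71 m.
Hydraulic radius R = A/P = 5.624/6.71 = 0.8382 m.
V = (1/n) R^(2/3) √S = (1/0.016) × 0.8382^(2/3) × √0.0077 = 4.876 m/s. Hydraulic depth D_h = A/T = 5.624/3.27 = 1.72 m.
Froude number Fr = V/√(g·D_h) = 4.876/√(9.81×1.72) = 1.19, which is greater than 1, so the flow is supercritical.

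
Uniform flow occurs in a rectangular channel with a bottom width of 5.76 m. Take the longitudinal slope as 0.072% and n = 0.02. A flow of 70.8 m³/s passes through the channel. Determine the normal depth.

Manning's equation rearranged: A R^(2/3) = nQ / (1·√S) = 0.02 × 70.8 / (√0.00072) = 52.77.
Trying y = 4.05 m: A R^(2/3) = 33.01 — too small.
Trying y = 7.37 m: A R^(2/3) = 68.97 — too large.
Trying y = 5.9 m: A R^(2/3) = 52.78 — matches.

y_n = 5.9 m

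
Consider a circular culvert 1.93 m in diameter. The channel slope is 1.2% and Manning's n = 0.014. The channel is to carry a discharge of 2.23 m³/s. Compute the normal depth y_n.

Manning's equation rearranged: A R^(2/3) = nQ / (1·√S) = 0.014 × 2.23 / (√0.012) = 0.285.
Trying y = 0.413 m: A R^(2/3) = 0.1807 — too small.
Trying y = 0.616 m: A R^(2/3) = 0.3971 — too large.
Trying y = 0.519 m: A R^(2/3) = 0.2847 — ≈ 0.285.

y_n = 0.519 m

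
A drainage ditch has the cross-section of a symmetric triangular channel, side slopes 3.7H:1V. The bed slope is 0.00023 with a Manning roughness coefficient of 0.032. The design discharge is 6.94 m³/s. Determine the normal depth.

y_n = 2.01 m

Manning's equation rearranged: A R^(2/3) = nQ / (1·√S) = 0.032 × 6.94 / (√0.00023) = 14.64.
Try y = 2.42 m: A R^(2/3) = 24.03 — too large.
Try y = 1.49 m: A R^(2/3) = 6.594 — too small.
Try y = 2.01 m: A R^(2/3) = 14.65 — ≈ 14.64.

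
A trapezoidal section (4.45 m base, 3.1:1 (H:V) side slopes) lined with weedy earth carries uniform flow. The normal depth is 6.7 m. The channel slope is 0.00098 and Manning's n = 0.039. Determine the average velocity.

With bottom width b = 4.45 m and side slope z = 3.1: A = (b + zy)y = (4.45 + 3.1×6.7)×6.7 = 169 m²; P = b + 2y√(1+z²) = 4.45 + 2×6.7×3.257 = 48.1 m.
Hydraulic radius R = A/P = 169/48.1 = 3.513 m.
From Manning's equation, V = (1/n) R^(2/3) S^(1/2) = (1/0.039) × 3.513^(2/3) × 0.00098^(1/2) = 1.86 m/s.

V = 1.86 m/s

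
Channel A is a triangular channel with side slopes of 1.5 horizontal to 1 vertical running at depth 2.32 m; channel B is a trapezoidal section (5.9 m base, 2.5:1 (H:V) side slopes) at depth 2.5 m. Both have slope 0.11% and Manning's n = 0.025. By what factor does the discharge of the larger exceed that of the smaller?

Channel A: For a triangular section with side slope z = 1.5: A = zy² = 1.5×2.32² = 8.074 m²; P = 2y√(1+z²) = 2×2.32×1.803 = 8.365 m. Hydraulic radius R = A/P = 8.074/8.365 = 0.9652 m. Q_A = (1/0.025)·8.074·0.9652^(2/3)·√0.0011 = 10.46 m³/s.
Channel B: With bottom width b = 5.9 m and side slope z = 2.5: A = (b + zy)y = (5.9 + 2.5×2.5)×2.5 = 30.38 m²; P = b + 2y√(1+z²) = 5.9 + 2×2.5×2.693 = 19.36 m. Hydraulic radius R = A/P = 30.38/19.36 = 1.569 m. Q_B = (1/0.025)·30.38·1.569^(2/3)·√0.0011 = 54.4 m³/s.
The larger discharge is 54.4 m³/s and the smaller is 10.46 m³/s; the ratio is 5.2.

5.2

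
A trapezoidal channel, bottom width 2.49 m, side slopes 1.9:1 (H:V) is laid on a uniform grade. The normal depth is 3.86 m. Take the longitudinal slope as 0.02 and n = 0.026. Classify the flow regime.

With bottom width b = 2.49 m and side slope z = 1.9: A = (b + zy)y = (2.49 + 1.9×3.86)×3.86 = 37.92 m²; P = b + 2y√(1+z²) = 2.49 + 2×3.86×2.147 = 19.07 m.
Hydraulic radius R = A/P = 37.92/19.07 = 1.989 m.
V = (1/n) R^(2/3) √S = (1/0.026) × 1.989^(2/3) × √0.02 = 8.603 m/s. Hydraulic depth D_h = A/T = 37.92/17.16 = 2.21 m.
Froude number Fr = V/√(g·D_h) = 8.603/√(9.81×2.21) = 1.85, which is greater than 1, so the flow is supercritical.

supercritical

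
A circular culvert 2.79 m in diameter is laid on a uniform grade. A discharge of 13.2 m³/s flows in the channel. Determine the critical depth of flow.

y_c = 1.61 m

At critical depth, Q² T / (g A³) = 1, i.e. A³/T = Q²/g = 13.2²/9.81 = 17.76.
Try y = 1.78 m: A³/T = 26.03 — over.
Try y = 1.21 m: A³/T = 5.941 — short.
Try y = 1.61 m: A³/T = 17.7 — ≈ 17.76.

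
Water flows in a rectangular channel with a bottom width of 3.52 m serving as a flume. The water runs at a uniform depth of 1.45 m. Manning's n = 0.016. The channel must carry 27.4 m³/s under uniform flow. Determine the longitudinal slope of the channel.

S = 0.01

Flow area A = b·y = 3.52 × 1.45 = 5.104 m². Wetted perimeter P = b + 2y = 3.52 + 2×1.45 = 6.42 m.
Hydraulic radius R = A/P = 5.104/6.42 = 0.795 m.
From Manning's equation, S = [nQ / (1 A R^(2/3))]² = [0.016 × 27.4 / (1 × 5.104 × 0.795^(2/3))]² = 0.01.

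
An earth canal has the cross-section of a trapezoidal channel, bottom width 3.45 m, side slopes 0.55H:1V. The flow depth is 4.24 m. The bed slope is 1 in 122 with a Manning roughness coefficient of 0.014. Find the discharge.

With bottom width b = 3.45 m and side slope z = 0.55: A = (b + zy)y = (3.45 + 0.55×4.24)×4.24 = 24.52 m²; P = b + 2y√(1+z²) = 3.45 + 2×4.24×1.141 = 13.13 m.
Hydraulic radius R = A/P = 24.52/13.13 = 1.867 m.
Manning's equation: Q = (1/n) A R^(2/3) S^(1/2) = (1/0.014) × 24.52 × 1.867^(2/3) × 0.008197^(1/2) = 240 m³/s.

Q = 240 m³/s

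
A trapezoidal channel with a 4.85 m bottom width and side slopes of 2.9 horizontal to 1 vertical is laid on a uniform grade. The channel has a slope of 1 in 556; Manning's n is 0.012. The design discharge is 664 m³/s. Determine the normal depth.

Manning's equation rearranged: A R^(2/3) = nQ / (1·√S) = 0.012 × 664 / (√0.001799) = 187.9.
At y = 5.69 m: A R^(2/3) = 255.8 — high.
At y = 4.99 m: A R^(2/3) = 187.8 — ≈ 187.9.

y_n = 4.99 m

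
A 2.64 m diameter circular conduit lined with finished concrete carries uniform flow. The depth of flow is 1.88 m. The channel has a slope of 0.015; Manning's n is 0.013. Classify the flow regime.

supercritical

For a circular section of diameter D = 2.64 m at depth y = 1.88 m, the central angle is θ = 2 arccos(1 − 2y/D) = 4.018 rad. Then A = (D²/8)(θ − sin θ) = 4.17 m² and P = Dθ/2 = 5.304 m.
Hydraulic radius R = A/P = 4.17/5.304 = 0.7862 m.
V = (1/n) R^(2/3) √S = (1/0.013) × 0.7862^(2/3) × √0.015 = 8.025 m/s. Hydraulic depth D_h = A/T = 4.17/2.391 = 1.744 m.
Froude number Fr = V/√(g·D_h) = 8.025/√(9.81×1.744) = 1.94, which is greater than 1, so the flow is supercritical.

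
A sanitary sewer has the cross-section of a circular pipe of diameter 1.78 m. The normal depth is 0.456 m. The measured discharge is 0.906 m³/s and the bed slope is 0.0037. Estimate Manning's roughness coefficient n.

n = 0.014

For a circular section of diameter D = 1.78 m at depth y = 0.456 m, the central angle is θ = 2 arccos(1 − 2y/D) = 2.123 rad. Then A = (D²/8)(θ − sin θ) = 0.5035 m² and P = Dθ/2 = 1.889 m.
Hydraulic radius R = A/P = 0.5035/1.889 = 0.2665 m.
Rearranging Manning's equation: n = (1/Q) A R^(2/3) S^(1/2) = (1/0.906) × 0.5035 × 0.2665^(2/3) × √0.0037 = 0.014.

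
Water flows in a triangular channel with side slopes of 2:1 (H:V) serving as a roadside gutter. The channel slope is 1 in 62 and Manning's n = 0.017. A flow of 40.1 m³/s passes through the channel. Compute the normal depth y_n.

Manning's equation rearranged: A R^(2/3) = nQ / (1·√S) = 0.017 × 40.1 / (√0.01613) = 5.368.
Trying y = 2.15 m: A R^(2/3) = 9.006 — too large.
Trying y = 1.53 m: A R^(2/3) = 3.635 — too small.
Trying y = 1.77 m: A R^(2/3) = 5.362 — ≈ 5.368.

y_n = 1.77 m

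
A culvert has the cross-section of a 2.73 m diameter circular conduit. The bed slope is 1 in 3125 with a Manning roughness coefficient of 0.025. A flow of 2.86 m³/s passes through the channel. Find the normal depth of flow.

Manning's equation rearranged: A R^(2/3) = nQ / (1·√S) = 0.025 × 2.86 / (√0.00032) = 3.997.
Trying y = 1.53 m: A R^(2/3) = 2.739 — low.
Trying y = 1.99 m: A R^(2/3) = 3.999 — ≈ 3.997.

y_n = 1.99 m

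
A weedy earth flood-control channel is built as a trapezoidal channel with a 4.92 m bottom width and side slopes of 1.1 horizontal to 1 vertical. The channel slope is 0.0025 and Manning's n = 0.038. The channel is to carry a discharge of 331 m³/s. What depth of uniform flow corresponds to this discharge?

y_n = 7.77 m

Manning's equation rearranged: A R^(2/3) = nQ / (1·√S) = 0.038 × 331 / (√0.0025) = 251.6.
Trying y = 6.5 m: A R^(2/3) = 171.6 — low.
Trying y = 8.91 m: A R^(2/3) = 340.1 — high.
Trying y = 7.77 m: A R^(2/3) = 251.9 — close enough.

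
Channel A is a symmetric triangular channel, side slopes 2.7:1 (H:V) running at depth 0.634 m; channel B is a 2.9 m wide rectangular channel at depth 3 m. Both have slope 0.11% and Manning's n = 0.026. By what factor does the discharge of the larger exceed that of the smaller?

Channel A: For a triangular section with side slope z = 2.7: A = zy² = 2.7×0.634² = 1.085 m²; P = 2y√(1+z²) = 2×0.634×2.879 = 3.651 m. Hydraulic radius R = A/P = 1.085/3.651 = 0.2973 m. Q_A = (1/0.026)·1.085·0.2973^(2/3)·√0.0011 = 0.6166 m³/s.
Channel B: Flow area A = b·y = 2.9 × 3 = 8.7 m². Wetted perimeter P = b + 2y = 2.9 + 2×3 = 8.9 m. Hydraulic radius R = A/P = 8.7/8.9 = 0.9775 m. Q_B = (1/0.026)·8.7·0.9775^(2/3)·√0.0011 = 10.93 m³/s.
The larger discharge is 10.93 m³/s and the smaller is 0.6166 m³/s; the ratio is 17.7.

17.7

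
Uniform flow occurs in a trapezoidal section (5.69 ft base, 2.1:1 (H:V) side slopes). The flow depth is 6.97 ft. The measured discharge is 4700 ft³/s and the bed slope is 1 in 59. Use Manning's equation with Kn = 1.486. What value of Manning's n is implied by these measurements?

n = 0.014

With bottom width b = 5.69 ft and side slope z = 2.1: A = (b + zy)y = (5.69 + 2.1×6.97)×6.97 = 141.7 ft²; P = b + 2y√(1+z²) = 5.69 + 2×6.97×2.326 = 38.11 ft.
Hydraulic radius R = A/P = 141.7/38.11 = 3.717 ft.
Rearranging Manning's equation: n = (1.486/Q) A R^(2/3) S^(1/2) = (1.486/4700) × 141.7 × 3.717^(2/3) × √0.01695 = 0.014.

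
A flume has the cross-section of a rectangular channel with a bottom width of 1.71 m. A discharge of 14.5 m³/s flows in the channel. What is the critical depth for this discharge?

For a rectangular channel, critical depth y_c = (q²/g)^(1/3) where q = Q/b = 14.5/1.71 = 8.48 m²/s.
So y_c = (8.48²/9.81)^(1/3) = 1.94 m.

y_c = 1.94 m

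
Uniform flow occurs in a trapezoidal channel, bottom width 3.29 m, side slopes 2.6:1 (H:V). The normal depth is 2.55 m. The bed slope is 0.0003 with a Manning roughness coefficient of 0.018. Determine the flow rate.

With bottom width b = 3.29 m and side slope z = 2.6: A = (b + zy)y = (3.29 + 2.6×2.55)×2.55 = 25.3 m²; P = b + 2y√(1+z²) = 3.29 + 2×2.55×2.786 = 17.5 m.
Hydraulic radius R = A/P = 25.3/17.5 = 1.446 m.
Manning's equation: Q = (1/n) A R^(2/3) S^(1/2) = (1/0.018) × 25.3 × 1.446^(2/3) × 0.0003^(1/2) = 31.1 m³/s.

Q = 31.1 m³/s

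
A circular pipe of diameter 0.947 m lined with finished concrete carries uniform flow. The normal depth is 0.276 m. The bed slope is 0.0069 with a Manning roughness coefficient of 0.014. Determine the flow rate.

Q = 0.296 m³/s

For a circular section of diameter D = 0.947 m at depth y = 0.276 m, the central angle is θ = 2 arccos(1 − 2y/D) = 2.281 rad. Then A = (D²/8)(θ − sin θ) = 0.1707 m² and P = Dθ/2 = 1.08 m.
Hydraulic radius R = A/P = 0.1707/1.08 = 0.1581 m.
Manning's equation: Q = (1/n) A R^(2/3) S^(1/2) = (1/0.014) × 0.1707 × 0.1581^(2/3) × 0.0069^(1/2) = 0.296 m³/s.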